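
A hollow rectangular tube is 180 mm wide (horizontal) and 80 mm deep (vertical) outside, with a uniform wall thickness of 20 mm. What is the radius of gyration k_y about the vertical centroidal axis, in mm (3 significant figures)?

Split into non-overlapping primitives; take the origin at the lower-left of the bounding box.
Outer rectangle: 180 × 80, A = 14 400 mm², x = 90 mm, Ī = 38 880 000 mm⁴.
Inner void (subtracted): 140 × 40, A = 5 600 mm², x = 90 mm, Ī = 9 146 667 mm⁴.
By symmetry the centroid is at mid-width, x̄ = 90 mm.
All pieces are centred on the vertical centroidal axis, so I = ΣĪ (holes subtracted) = 29 733 333 mm⁴.
Radius of gyration: k = √(I/A) = √(29 733 333 / 8 800) = 58.127 mm.

k_y ≈ 58.1 mm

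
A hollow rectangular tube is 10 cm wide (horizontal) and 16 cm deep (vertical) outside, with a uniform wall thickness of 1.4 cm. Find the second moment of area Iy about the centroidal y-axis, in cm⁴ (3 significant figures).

Treat the section as a set of non-overlapping primitives; coordinates are from the bounding-box lower-left.
Outer rectangle: 10 × 16, A = 160 cm², x = 5 cm, Ī = 1333.3 cm⁴.
Inner void (subtracted): 7.2 × 13.2, A = 95.04 cm², x = 5 cm, Ī = 410.57 cm⁴.
By symmetry the centroid is at mid-width, x̄ = 5 cm.
All pieces are centred on the centroidal y-axis, so I = ΣĪ (holes subtracted) = 922.76 cm⁴.

Iy ≈ 923 cm⁴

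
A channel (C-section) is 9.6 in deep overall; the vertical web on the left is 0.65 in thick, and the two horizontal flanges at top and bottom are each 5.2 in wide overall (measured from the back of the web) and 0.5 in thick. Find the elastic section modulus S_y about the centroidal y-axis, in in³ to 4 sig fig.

Break the section into simple shapes (no overlaps), measuring from the bottom-left corner of the bounding box.
Web: 0.65 × 9.6, A = 6.24 in², x = 0.325 in, Ī = 0.2197 in⁴.
Top flange (beyond web): 4.55 × 0.5, A = 2.275 in², x = 2.925 in, Ī = 3.92485 in⁴.
Bottom flange (beyond web): 4.55 × 0.5, A = 2.275 in², x = 2.925 in, Ī = 3.92485 in⁴.
Centroid: x̄ = ΣA·x / ΣA = 1.42139 in.
Transfer each piece to the centroidal y-axis using Ī + A·d² with d = x − 1.42139:
  web: d = -1.09639 in → contributes +7.72056 in⁴
  top flange (beyond web): d = 1.50361 in → contributes +9.0683 in⁴
  bottom flange (beyond web): d = 1.50361 in → contributes +9.0683 in⁴
Total I = 25.8572 in⁴.
Extreme fibre distance c = 3.77861 in; S = I/c = 6.84303 in³.

S_y ≈ 6.843 in³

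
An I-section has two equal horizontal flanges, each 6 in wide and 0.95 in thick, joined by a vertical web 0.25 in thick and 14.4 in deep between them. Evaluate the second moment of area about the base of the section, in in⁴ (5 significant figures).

I_base ≈ 1730.9 in⁴

Decompose the section into non-overlapping parts with the origin at the bottom-left of its bounding rectangle.
Bottom flange: 6 × 0.95, A = 5.7 in², y = 0.475 in, Ī = 0.4286875 in⁴.
Web: 0.25 × 14.4, A = 3.6 in², y = 8.15 in, Ī = 62.208 in⁴.
Top flange: 6 × 0.95, A = 5.7 in², y = 15.825 in, Ī = 0.4286875 in⁴.
Transfer each piece to the bottom edge using Ī + A·d² with d = y − 0:
  bottom flange: d = 0.475 in → contributes +1.71475 in⁴
  web: d = 8.15 in → contributes +301.329 in⁴
  top flange: d = 15.825 in → contributes +1427.883 in⁴
Total I = 1730.927 in⁴.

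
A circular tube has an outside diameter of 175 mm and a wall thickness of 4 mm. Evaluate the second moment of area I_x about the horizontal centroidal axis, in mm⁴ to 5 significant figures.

Split into non-overlapping primitives; take the origin at the lower-left of the bounding box.
Outer circle: ⌀175, A = 24052.82 mm², y = 87.5 mm, Ī = 46 038 598 mm⁴.
Bore (subtracted): ⌀167, A = 21903.97 mm², y = 87.5 mm, Ī = 38 179 988 mm⁴.
By symmetry the centroid is at mid-height, ȳ = 87.5 mm.
All pieces are centred on the horizontal centroidal axis, so I = ΣĪ (holes subtracted) = 7 858 611 mm⁴.

I_x ≈ 7.8586 × 10⁶ mm⁴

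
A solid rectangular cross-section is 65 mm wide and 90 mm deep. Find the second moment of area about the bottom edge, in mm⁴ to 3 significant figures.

The section: 65 × 90, A = 5 850 mm², y = 45 mm, Ī = 3 948 750 mm⁴.
Transfer it to the base of the section using Ī + A·d² with d = y − 0:
  the section: d = 45 mm → contributes +15 795 000 mm⁴
Total I = 15 795 000 mm⁴.

I_base ≈ 1.58 × 10⁷ mm⁴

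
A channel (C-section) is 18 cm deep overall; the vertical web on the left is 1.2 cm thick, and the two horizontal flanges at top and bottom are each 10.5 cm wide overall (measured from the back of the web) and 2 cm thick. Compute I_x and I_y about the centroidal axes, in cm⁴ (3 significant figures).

Treat the section as a set of non-overlapping primitives; coordinates are from the bounding-box lower-left.
Web: 1.2 × 18, A = 21.6 cm², y = 9 cm, Ī = 583.2 cm⁴.
Top flange (beyond web): 9.3 × 2, A = 18.6 cm², y = 17 cm, Ī = 6.2 cm⁴.
Bottom flange (beyond web): 9.3 × 2, A = 18.6 cm², y = 1 cm, Ī = 6.2 cm⁴.
By symmetry the centroid is at mid-height, ȳ = 9 cm.
Transfer each piece to the centroidal x-axis using Ī + A·d² with d = y − 9:
  web: d = 0 cm → contributes +583.2 cm⁴
  top flange (beyond web): d = 8 cm → contributes +1196.6 cm⁴
  bottom flange (beyond web): d = -8 cm → contributes +1196.6 cm⁴
Total I = 2976.4 cm⁴.
For the y-axis: x̄ = 3.9214 cm.
Repeating about the centroidal y-axis gives I_y = 647.36 cm⁴.

I_x ≈ 2980 cm⁴, I_y ≈ 647 cm⁴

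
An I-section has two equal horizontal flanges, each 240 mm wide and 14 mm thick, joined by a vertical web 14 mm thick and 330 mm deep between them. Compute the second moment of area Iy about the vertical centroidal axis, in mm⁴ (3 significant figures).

Break the section into simple shapes (no overlaps), measuring from the bottom-left corner of the bounding box.
Bottom flange: 240 × 14, A = 3 360 mm², x = 120 mm, Ī = 16 128 000 mm⁴.
Web: 14 × 330, A = 4 620 mm², x = 120 mm, Ī = 75 460 mm⁴.
Top flange: 240 × 14, A = 3 360 mm², x = 120 mm, Ī = 16 128 000 mm⁴.
By symmetry the centroid is at mid-width, x̄ = 120 mm.
All pieces are centred on the vertical centroidal axis, so I = ΣĪ = 32 331 460 mm⁴.

Iy ≈ 3.23 × 10⁷ mm⁴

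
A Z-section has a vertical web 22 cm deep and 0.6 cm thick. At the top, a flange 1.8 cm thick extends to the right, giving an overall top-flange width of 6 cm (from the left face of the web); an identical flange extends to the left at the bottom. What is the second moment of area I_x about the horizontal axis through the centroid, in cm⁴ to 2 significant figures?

Break the section into simple shapes (no overlaps), measuring from the bottom-left corner of the bounding box.
Web: 0.6 × 22, A = 13.2 cm², y = 11 cm, Ī = 532.4 cm⁴.
Top flange (beyond web): 5.4 × 1.8, A = 9.72 cm², y = 21.1 cm, Ī = 2.624 cm⁴.
Bottom flange (beyond web): 5.4 × 1.8, A = 9.72 cm², y = 0.9 cm, Ī = 2.624 cm⁴.
Centroid: ȳ = ΣA·y / ΣA = 11 cm.
Transfer each piece to the horizontal axis through the centroid using Ī + A·d² with d = y − 11:
  web: d = 0 cm → contributes +532.4 cm⁴
  top flange (beyond web): d = 10.1 cm → contributes +994.2 cm⁴
  bottom flange (beyond web): d = -10.1 cm → contributes +994.2 cm⁴
Total I = 2 521 cm⁴.

I_x ≈ 2500 cm⁴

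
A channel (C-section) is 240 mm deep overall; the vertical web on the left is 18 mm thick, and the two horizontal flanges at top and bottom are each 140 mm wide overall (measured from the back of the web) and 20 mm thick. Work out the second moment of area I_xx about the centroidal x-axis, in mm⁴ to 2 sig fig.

I_xx ≈ 8.0 × 10⁷ mm⁴

Break the section into simple shapes (no overlaps), measuring from the bottom-left corner of the bounding box.
Web: 18 × 240, A = 4 320 mm², y = 120 mm, Ī = 20 736 000 mm⁴.
Top flange (beyond web): 122 × 20, A = 2 440 mm², y = 230 mm, Ī = 81 333 mm⁴.
Bottom flange (beyond web): 122 × 20, A = 2 440 mm², y = 10 mm, Ī = 81 333 mm⁴.
By symmetry the centroid is at mid-height, ȳ = 120 mm.
Transfer each piece to the centroidal x-axis using Ī + A·d² with d = y − 120:
  web: d = 0 mm → contributes +20 736 000 mm⁴
  top flange (beyond web): d = 110 mm → contributes +29 605 333 mm⁴
  bottom flange (beyond web): d = -110 mm → contributes +29 605 333 mm⁴
Total I = 79 946 667 mm⁴.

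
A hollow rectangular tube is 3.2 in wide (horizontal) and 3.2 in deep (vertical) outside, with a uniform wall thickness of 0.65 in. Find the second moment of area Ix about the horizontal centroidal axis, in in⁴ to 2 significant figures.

Ix ≈ 7.7 in⁴

Split into non-overlapping primitives; take the origin at the lower-left of the bounding box.
Outer rectangle: 3.2 × 3.2, A = 10.24 in², y = 1.6 in, Ī = 8.738 in⁴.
Inner void (subtracted): 1.9 × 1.9, A = 3.61 in², y = 1.6 in, Ī = 1.086 in⁴.
By symmetry the centroid is at mid-height, ȳ = 1.6 in.
All pieces are centred on the horizontal centroidal axis, so I = ΣĪ (holes subtracted) = 7.652 in⁴.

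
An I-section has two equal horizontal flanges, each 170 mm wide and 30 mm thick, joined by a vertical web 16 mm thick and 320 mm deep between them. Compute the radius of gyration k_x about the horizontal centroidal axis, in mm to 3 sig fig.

Break the section into simple shapes (no overlaps), measuring from the bottom-left corner of the bounding box.
Bottom flange: 170 × 30, A = 5 100 mm², y = 15 mm, Ī = 382 500 mm⁴.
Web: 16 × 320, A = 5 120 mm², y = 190 mm, Ī = 43 690 667 mm⁴.
Top flange: 170 × 30, A = 5 100 mm², y = 365 mm, Ī = 382 500 mm⁴.
By symmetry the centroid is at mid-height, ȳ = 190 mm.
Transfer each piece to the horizontal centroidal axis using Ī + A·d² with d = y − 190:
  bottom flange: d = -175 mm → contributes +156 570 000 mm⁴
  web: d = 0 mm → contributes +43 690 667 mm⁴
  top flange: d = 175 mm → contributes +156 570 000 mm⁴
Total I = 356 830 667 mm⁴.
Radius of gyration: k = √(I/A) = √(356 830 667 / 15 320) = 152.62 mm.

k_x ≈ 153 mm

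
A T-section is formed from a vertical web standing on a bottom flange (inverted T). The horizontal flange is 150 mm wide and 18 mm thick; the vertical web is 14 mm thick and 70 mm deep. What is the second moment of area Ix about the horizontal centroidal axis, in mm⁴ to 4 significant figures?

Treat the section as a set of non-overlapping primitives; coordinates are from the bounding-box lower-left.
Flange: 150 × 18, A = 2 700 mm², y = 9 mm, Ī = 72 900 mm⁴.
Web: 14 × 70, A = 980 mm², y = 53 mm, Ī = 400 167 mm⁴.
Centroid: ȳ = ΣA·y / ΣA = 20.7174 mm.
Transfer each piece to the horizontal centroidal axis using Ī + A·d² with d = y − 20.7174:
  flange: d = -11.7174 mm → contributes +443 603 mm⁴
  web: d = 32.2826 mm → contributes +1 421 490 mm⁴
Total I = 1 865 093 mm⁴.

Ix ≈ 1.865 × 10⁶ mm⁴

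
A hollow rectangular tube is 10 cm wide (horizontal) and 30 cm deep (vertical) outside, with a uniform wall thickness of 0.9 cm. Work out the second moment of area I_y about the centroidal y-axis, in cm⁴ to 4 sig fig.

I_y ≈ 1204 cm⁴

Treat the section as a set of non-overlapping primitives; coordinates are from the bounding-box lower-left.
Outer rectangle: 10 × 30, A = 300 cm², x = 5 cm, Ī = 2 500 cm⁴.
Inner void (subtracted): 8.2 × 28.2, A = 231.24 cm², x = 5 cm, Ī = 1295.71 cm⁴.
By symmetry the centroid is at mid-width, x̄ = 5 cm.
All pieces are centred on the centroidal y-axis, so I = ΣĪ (holes subtracted) = 1204.29 cm⁴.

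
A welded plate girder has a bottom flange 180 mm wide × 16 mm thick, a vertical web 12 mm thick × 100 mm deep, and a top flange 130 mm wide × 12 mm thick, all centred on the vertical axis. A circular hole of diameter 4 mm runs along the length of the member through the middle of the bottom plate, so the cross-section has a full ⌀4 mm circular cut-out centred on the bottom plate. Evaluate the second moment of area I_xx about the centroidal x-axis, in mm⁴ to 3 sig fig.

I_xx ≈ 1.45 × 10⁷ mm⁴

Decompose the section into non-overlapping parts with the origin at the bottom-left of its bounding rectangle.
Bottom plate: 180 × 16, A = 2 880 mm², y = 8 mm, Ī = 61 440 mm⁴.
Web plate: 12 × 100, A = 1 200 mm², y = 66 mm, Ī = 1 000 000 mm⁴.
Top plate: 130 × 12, A = 1 560 mm², y = 122 mm, Ī = 18 720 mm⁴.
Hole (subtracted): ⌀4, A = 12.566 mm², y = 8 mm, Ī = 12.566 mm⁴.
Centroid: ȳ = ΣA·y / ΣA = 51.97 mm.
Transfer each piece to the centroidal x-axis using Ī + A·d² with d = y − 51.97:
  bottom plate: d = -43.97 mm → contributes +5 629 598 mm⁴
  web plate: d = 14.03 mm → contributes +1 236 199 mm⁴
  top plate: d = 70.03 mm → contributes +7 669 206 mm⁴
  hole: d = -43.97 mm → contributes −24 308 mm⁴
Total I = 14 510 694 mm⁴.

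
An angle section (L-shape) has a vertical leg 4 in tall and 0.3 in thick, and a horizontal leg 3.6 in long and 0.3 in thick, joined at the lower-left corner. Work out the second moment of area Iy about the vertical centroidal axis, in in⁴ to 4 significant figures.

Split into non-overlapping primitives; take the origin at the lower-left of the bounding box.
Vertical leg: 0.3 × 4, A = 1.2 in², x = 0.15 in, Ī = 0.009 in⁴.
Horizontal leg (remainder): 3.3 × 0.3, A = 0.99 in², x = 1.95 in, Ī = 0.898425 in⁴.
Centroid: x̄ = ΣA·x / ΣA = 0.963699 in.
Transfer each piece to the vertical centroidal axis using Ī + A·d² with d = x − 0.963699:
  vertical leg: d = -0.813699 in → contributes +0.803527 in⁴
  horizontal leg (remainder): d = 0.986301 in → contributes +1.86149 in⁴
Total I = 2.66501 in⁴.

Iy ≈ 2.665 in⁴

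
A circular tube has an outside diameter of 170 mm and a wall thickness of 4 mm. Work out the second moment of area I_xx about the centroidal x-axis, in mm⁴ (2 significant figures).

I_xx ≈ 7.2 × 10⁶ mm⁴

Split into non-overlapping primitives; take the origin at the lower-left of the bounding box.
Outer circle: ⌀170, A = 22 698 mm², y = 85 mm, Ī = 40 998 275 mm⁴.
Bore (subtracted): ⌀162, A = 20 612 mm², y = 85 mm, Ī = 33 808 816 mm⁴.
By symmetry the centroid is at mid-height, ȳ = 85 mm.
All pieces are centred on the centroidal x-axis, so I = ΣĪ (holes subtracted) = 7 189 459 mm⁴.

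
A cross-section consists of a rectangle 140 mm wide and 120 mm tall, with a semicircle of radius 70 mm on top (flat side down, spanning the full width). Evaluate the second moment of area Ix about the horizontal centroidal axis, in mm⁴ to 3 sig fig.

Ix ≈ 6.53 × 10⁷ mm⁴

Break the section into simple shapes (no overlaps), measuring from the bottom-left corner of the bounding box.
Rectangular body: 140 × 120, A = 16 800 mm², y = 60 mm, Ī = 20 160 000 mm⁴.
Semicircular cap: semicircle r = 70, A = 7696.9 mm², y = 149.71 mm, Ī = 2 635 265 mm⁴.
Centroid: ȳ = ΣA·y / ΣA = 88.186 mm.
Transfer each piece to the horizontal centroidal axis using Ī + A·d² with d = y − 88.186:
  rectangular body: d = -28.186 mm → contributes +33 507 199 mm⁴
  semicircular cap: d = 61.522 mm → contributes +31 768 148 mm⁴
Total I = 65 275 348 mm⁴.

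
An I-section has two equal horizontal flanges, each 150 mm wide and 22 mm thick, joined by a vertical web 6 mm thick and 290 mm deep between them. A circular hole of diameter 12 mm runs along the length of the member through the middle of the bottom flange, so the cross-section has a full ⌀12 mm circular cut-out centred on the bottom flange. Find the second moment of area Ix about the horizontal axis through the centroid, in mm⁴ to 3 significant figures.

Break the section into simple shapes (no overlaps), measuring from the bottom-left corner of the bounding box.
Bottom flange: 150 × 22, A = 3 300 mm², y = 11 mm, Ī = 133 100 mm⁴.
Web: 6 × 290, A = 1 740 mm², y = 167 mm, Ī = 12 194 500 mm⁴.
Top flange: 150 × 22, A = 3 300 mm², y = 323 mm, Ī = 133 100 mm⁴.
Hole (subtracted): ⌀12, A = 113.1 mm², y = 11 mm, Ī = 1017.9 mm⁴.
Centroid: ȳ = ΣA·y / ΣA = 169.14 mm.
Transfer each piece to the horizontal axis through the centroid using Ī + A·d² with d = y − 169.14:
  bottom flange: d = -158.14 mm → contributes +82 665 129 mm⁴
  web: d = -2.1446 mm → contributes +12 202 503 mm⁴
  top flange: d = 153.86 mm → contributes +78 249 026 mm⁴
  hole: d = -158.14 mm → contributes −2 829 549 mm⁴
Total I = 170 287 108 mm⁴.

Ix ≈ 1.70 × 10⁸ mm⁴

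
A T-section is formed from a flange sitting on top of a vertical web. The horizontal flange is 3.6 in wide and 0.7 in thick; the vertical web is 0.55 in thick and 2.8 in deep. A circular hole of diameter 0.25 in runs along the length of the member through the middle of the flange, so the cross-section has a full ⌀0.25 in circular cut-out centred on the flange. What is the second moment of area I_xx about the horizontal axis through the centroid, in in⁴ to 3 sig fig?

I_xx ≈ 4.01 in⁴

Break the section into simple shapes (no overlaps), measuring from the bottom-left corner of the bounding box.
Flange: 3.6 × 0.7, A = 2.52 in², y = 3.15 in, Ī = 0.1029 in⁴.
Web: 0.55 × 2.8, A = 1.54 in², y = 1.4 in, Ī = 1.0061 in⁴.
Hole (subtracted): ⌀0.25, A = 0.049087 in², y = 3.15 in, Ī = 0.00019175 in⁴.
Centroid: ȳ = ΣA·y / ΣA = 2.4781 in.
Transfer each piece to the horizontal axis through the centroid using Ī + A·d² with d = y − 2.4781:
  flange: d = 0.67192 in → contributes +1.2406 in⁴
  web: d = -1.0781 in → contributes +2.796 in⁴
  hole: d = 0.67192 in → contributes −0.022353 in⁴
Total I = 4.0143 in⁴.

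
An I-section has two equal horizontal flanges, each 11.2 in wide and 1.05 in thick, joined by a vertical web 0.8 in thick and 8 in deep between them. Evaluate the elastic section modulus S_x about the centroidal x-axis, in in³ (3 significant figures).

Treat the section as a set of non-overlapping primitives; coordinates are from the bounding-box lower-left.
Bottom flange: 11.2 × 1.05, A = 11.76 in², y = 0.525 in, Ī = 1.0805 in⁴.
Web: 0.8 × 8, A = 6.4 in², y = 5.05 in, Ī = 34.133 in⁴.
Top flange: 11.2 × 1.05, A = 11.76 in², y = 9.575 in, Ī = 1.0805 in⁴.
By symmetry the centroid is at mid-height, ȳ = 5.05 in.
Transfer each piece to the centroidal x-axis using Ī + A·d² with d = y − 5.05:
  bottom flange: d = -4.525 in → contributes +241.87 in⁴
  web: d = 0 in → contributes +34.133 in⁴
  top flange: d = 4.525 in → contributes +241.87 in⁴
Total I = 517.88 in⁴.
Extreme fibre distance c = 5.05 in; S = I/c = 102.55 in³.

S_x ≈ 103 in³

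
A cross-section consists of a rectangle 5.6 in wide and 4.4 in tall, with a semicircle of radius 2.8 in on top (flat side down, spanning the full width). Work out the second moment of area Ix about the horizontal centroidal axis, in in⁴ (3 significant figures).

Ix ≈ 141 in⁴

Split into non-overlapping primitives; take the origin at the lower-left of the bounding box.
Rectangular body: 5.6 × 4.4, A = 24.64 in², y = 2.2 in, Ī = 39.753 in⁴.
Semicircular cap: semicircle r = 2.8, A = 12.315 in², y = 5.5884 in, Ī = 6.7463 in⁴.
Centroid: ȳ = ΣA·y / ΣA = 3.3291 in.
Transfer each piece to the horizontal centroidal axis using Ī + A·d² with d = y − 3.3291:
  rectangular body: d = -1.1291 in → contributes +71.168 in⁴
  semicircular cap: d = 2.2592 in → contributes +69.602 in⁴
Total I = 140.77 in⁴.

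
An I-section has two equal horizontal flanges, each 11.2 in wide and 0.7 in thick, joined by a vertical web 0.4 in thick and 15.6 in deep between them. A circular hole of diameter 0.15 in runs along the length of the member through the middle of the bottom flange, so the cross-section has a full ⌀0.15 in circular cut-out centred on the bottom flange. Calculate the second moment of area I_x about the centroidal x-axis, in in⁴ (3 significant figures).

I_x ≈ 1170 in⁴

Break the section into simple shapes (no overlaps), measuring from the bottom-left corner of the bounding box.
Bottom flange: 11.2 × 0.7, A = 7.84 in², y = 0.35 in, Ī = 0.32013 in⁴.
Web: 0.4 × 15.6, A = 6.24 in², y = 8.5 in, Ī = 126.55 in⁴.
Top flange: 11.2 × 0.7, A = 7.84 in², y = 16.65 in, Ī = 0.32013 in⁴.
Hole (subtracted): ⌀0.15, A = 0.017671 in², y = 0.35 in, Ī = 0.00002485 in⁴.
Centroid: ȳ = ΣA·y / ΣA = 8.5066 in.
Transfer each piece to the centroidal x-axis using Ī + A·d² with d = y − 8.5066:
  bottom flange: d = -8.1566 in → contributes +521.91 in⁴
  web: d = -0.0065757 in → contributes +126.55 in⁴
  top flange: d = 8.1434 in → contributes +520.23 in⁴
  hole: d = -8.1566 in → contributes −1.1757 in⁴
Total I = 1167.5 in⁴.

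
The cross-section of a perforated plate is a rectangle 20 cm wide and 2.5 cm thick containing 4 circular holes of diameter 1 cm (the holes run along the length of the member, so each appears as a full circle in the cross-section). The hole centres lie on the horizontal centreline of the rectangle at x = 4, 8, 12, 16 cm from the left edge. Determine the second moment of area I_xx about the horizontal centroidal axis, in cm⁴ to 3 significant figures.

Decompose the section into non-overlapping parts with the origin at the bottom-left of its bounding rectangle.
Plate: 20 × 2.5, A = 50 cm², y = 1.25 cm, Ī = 26.042 cm⁴.
Hole 1 (subtracted): ⌀1, A = 0.7854 cm², y = 1.25 cm, Ī = 0.049087 cm⁴.
Hole 2 (subtracted): ⌀1, A = 0.7854 cm², y = 1.25 cm, Ī = 0.049087 cm⁴.
Hole 3 (subtracted): ⌀1, A = 0.7854 cm², y = 1.25 cm, Ī = 0.049087 cm⁴.
Hole 4 (subtracted): ⌀1, A = 0.7854 cm², y = 1.25 cm, Ī = 0.049087 cm⁴.
By symmetry the centroid is at mid-height, ȳ = 1.25 cm.
All pieces are centred on the horizontal centroidal axis, so I = ΣĪ (holes subtracted) = 25.845 cm⁴.

I_xx ≈ 25.8 cm⁴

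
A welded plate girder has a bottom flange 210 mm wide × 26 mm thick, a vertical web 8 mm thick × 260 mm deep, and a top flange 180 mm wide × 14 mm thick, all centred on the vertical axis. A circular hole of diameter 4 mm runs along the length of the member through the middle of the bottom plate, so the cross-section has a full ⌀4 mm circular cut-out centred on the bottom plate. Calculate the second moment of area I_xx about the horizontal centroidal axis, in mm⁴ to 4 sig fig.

I_xx ≈ 1.520 × 10⁸ mm⁴

Decompose the section into non-overlapping parts with the origin at the bottom-left of its bounding rectangle.
Bottom plate: 210 × 26, A = 5 460 mm², y = 13 mm, Ī = 307 580 mm⁴.
Web plate: 8 × 260, A = 2 080 mm², y = 156 mm, Ī = 11 717 333 mm⁴.
Top plate: 180 × 14, A = 2 520 mm², y = 293 mm, Ī = 41 160 mm⁴.
Hole (subtracted): ⌀4, A = 12.5664 mm², y = 13 mm, Ī = 12.5664 mm⁴.
Centroid: ȳ = ΣA·y / ΣA = 112.83 mm.
Transfer each piece to the horizontal centroidal axis using Ī + A·d² with d = y − 112.83:
  bottom plate: d = -99.8305 mm → contributes +54 722 608 mm⁴
  web plate: d = 43.1695 mm → contributes +15 593 639 mm⁴
  top plate: d = 180.17 mm → contributes +81 843 032 mm⁴
  hole: d = -99.8305 mm → contributes −125 251 mm⁴
Total I = 152 034 028 mm⁴.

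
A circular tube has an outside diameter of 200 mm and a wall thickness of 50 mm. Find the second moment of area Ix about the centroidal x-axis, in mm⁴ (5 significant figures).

Split into non-overlapping primitives; take the origin at the lower-left of the bounding box.
Outer circle: ⌀200, A = 31415.93 mm², y = 100 mm, Ī = 78 539 816 mm⁴.
Bore (subtracted): ⌀100, A = 7853.982 mm², y = 100 mm, Ī = 4 908 739 mm⁴.
By symmetry the centroid is at mid-height, ȳ = 100 mm.
All pieces are centred on the centroidal x-axis, so I = ΣĪ (holes subtracted) = 73 631 078 mm⁴.

Ix ≈ 7.3631 × 10⁷ mm⁴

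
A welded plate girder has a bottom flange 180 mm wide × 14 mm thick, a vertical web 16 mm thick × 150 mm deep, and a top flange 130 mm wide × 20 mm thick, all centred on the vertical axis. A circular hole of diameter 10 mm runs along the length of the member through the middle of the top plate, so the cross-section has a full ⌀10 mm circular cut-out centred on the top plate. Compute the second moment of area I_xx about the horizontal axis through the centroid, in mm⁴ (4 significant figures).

Decompose the section into non-overlapping parts with the origin at the bottom-left of its bounding rectangle.
Bottom plate: 180 × 14, A = 2 520 mm², y = 7 mm, Ī = 41 160 mm⁴.
Web plate: 16 × 150, A = 2 400 mm², y = 89 mm, Ī = 4 500 000 mm⁴.
Top plate: 130 × 20, A = 2 600 mm², y = 174 mm, Ī = 86666.7 mm⁴.
Hole (subtracted): ⌀10, A = 78.5398 mm², y = 174 mm, Ī = 490.874 mm⁴.
Centroid: ȳ = ΣA·y / ΣA = 90.0326 mm.
Transfer each piece to the horizontal axis through the centroid using Ī + A·d² with d = y − 90.0326:
  bottom plate: d = -83.0326 mm → contributes +17 415 083 mm⁴
  web plate: d = -1.03261 mm → contributes +4 502 559 mm⁴
  top plate: d = 83.9674 mm → contributes +18 418 026 mm⁴
  hole: d = 83.9674 mm → contributes −554 238 mm⁴
Total I = 39 781 431 mm⁴.

I_xx ≈ 3.978 × 10⁷ mm⁴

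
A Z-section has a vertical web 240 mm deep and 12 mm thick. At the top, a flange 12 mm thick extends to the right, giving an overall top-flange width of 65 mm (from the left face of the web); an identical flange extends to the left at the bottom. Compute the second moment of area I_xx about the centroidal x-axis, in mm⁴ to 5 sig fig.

I_xx ≈ 3.0370 × 10⁷ mm⁴

Break the section into simple shapes (no overlaps), measuring from the bottom-left corner of the bounding box.
Web: 12 × 240, A = 2 880 mm², y = 120 mm, Ī = 13 824 000 mm⁴.
Top flange (beyond web): 53 × 12, A = 636 mm², y = 234 mm, Ī = 7 632 mm⁴.
Bottom flange (beyond web): 53 × 12, A = 636 mm², y = 6 mm, Ī = 7 632 mm⁴.
Centroid: ȳ = ΣA·y / ΣA = 120 mm.
Transfer each piece to the centroidal x-axis using Ī + A·d² with d = y − 120:
  web: d = 0 mm → contributes +13 824 000 mm⁴
  top flange (beyond web): d = 114 mm → contributes +8 273 088 mm⁴
  bottom flange (beyond web): d = -114 mm → contributes +8 273 088 mm⁴
Total I = 30 370 176 mm⁴.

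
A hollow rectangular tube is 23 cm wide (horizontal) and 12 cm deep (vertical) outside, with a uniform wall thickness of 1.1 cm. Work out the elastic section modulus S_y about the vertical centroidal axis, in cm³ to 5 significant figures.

S_y ≈ 418.95 cm³

Treat the section as a set of non-overlapping primitives; coordinates are from the bounding-box lower-left.
Outer rectangle: 23 × 12, A = 276 cm², x = 11.5 cm, Ī = 12 167 cm⁴.
Inner void (subtracted): 20.8 × 9.8, A = 203.84 cm², x = 11.5 cm, Ī = 7349.111 cm⁴.
By symmetry the centroid is at mid-width, x̄ = 11.5 cm.
All pieces are centred on the vertical centroidal axis, so I = ΣĪ (holes subtracted) = 4817.889 cm⁴.
Extreme fibre distance c = 11.5 cm; S = I/c = 418.9468 cm³.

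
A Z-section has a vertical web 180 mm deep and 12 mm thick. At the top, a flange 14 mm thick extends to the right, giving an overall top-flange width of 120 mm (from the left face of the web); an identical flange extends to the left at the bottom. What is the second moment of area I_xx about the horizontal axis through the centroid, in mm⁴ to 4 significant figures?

Break the section into simple shapes (no overlaps), measuring from the bottom-left corner of the bounding box.
Web: 12 × 180, A = 2 160 mm², y = 90 mm, Ī = 5 832 000 mm⁴.
Top flange (beyond web): 108 × 14, A = 1 512 mm², y = 173 mm, Ī = 24 696 mm⁴.
Bottom flange (beyond web): 108 × 14, A = 1 512 mm², y = 7 mm, Ī = 24 696 mm⁴.
Centroid: ȳ = ΣA·y / ΣA = 90 mm.
Transfer each piece to the horizontal axis through the centroid using Ī + A·d² with d = y − 90:
  web: d = 0 mm → contributes +5 832 000 mm⁴
  top flange (beyond web): d = 83 mm → contributes +10 440 864 mm⁴
  bottom flange (beyond web): d = -83 mm → contributes +10 440 864 mm⁴
Total I = 26 713 728 mm⁴.

I_xx ≈ 2.671 × 10⁷ mm⁴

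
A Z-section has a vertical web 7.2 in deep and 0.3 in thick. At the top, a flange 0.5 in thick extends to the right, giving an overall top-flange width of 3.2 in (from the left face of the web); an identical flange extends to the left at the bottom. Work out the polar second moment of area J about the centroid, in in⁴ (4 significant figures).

J ≈ 51.41 in⁴

Decompose the section into non-overlapping parts with the origin at the bottom-left of its bounding rectangle.
Web: 0.3 × 7.2, A = 2.16 in², y = 3.6 in, Ī = 9.3312 in⁴.
Top flange (beyond web): 2.9 × 0.5, A = 1.45 in², y = 6.95 in, Ī = 0.0302083 in⁴.
Bottom flange (beyond web): 2.9 × 0.5, A = 1.45 in², y = 0.25 in, Ī = 0.0302083 in⁴.
Centroid: ȳ = ΣA·y / ΣA = 3.6 in.
Transfer each piece to the centroidal x-axis using Ī + A·d² with d = y − 3.6:
  web: d = 0 in → contributes +9.3312 in⁴
  top flange (beyond web): d = 3.35 in → contributes +16.3028 in⁴
  bottom flange (beyond web): d = -3.35 in → contributes +16.3028 in⁴
Total I = 41.9369 in⁴.
For the y-axis: x̄ = 3.05 in.
Repeating about the centroidal y-axis gives I_y = 9.47262 in⁴.
Polar second moment: J = I_x + I_y = 51.4095 in⁴.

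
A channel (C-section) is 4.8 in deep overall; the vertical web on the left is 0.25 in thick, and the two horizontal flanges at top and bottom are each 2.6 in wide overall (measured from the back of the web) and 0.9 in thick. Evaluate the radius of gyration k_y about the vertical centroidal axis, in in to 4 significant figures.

k_y ≈ 0.8066 in

Split into non-overlapping primitives; take the origin at the lower-left of the bounding box.
Web: 0.25 × 4.8, A = 1.2 in², x = 0.125 in, Ī = 0.00625 in⁴.
Top flange (beyond web): 2.35 × 0.9, A = 2.115 in², x = 1.425 in, Ī = 0.973341 in⁴.
Bottom flange (beyond web): 2.35 × 0.9, A = 2.115 in², x = 1.425 in, Ī = 0.973341 in⁴.
Centroid: x̄ = ΣA·x / ΣA = 1.13771 in.
Transfer each piece to the vertical centroidal axis using Ī + A·d² with d = x − 1.13771:
  web: d = -1.01271 in → contributes +1.23694 in⁴
  top flange (beyond web): d = 0.287293 in → contributes +1.14791 in⁴
  bottom flange (beyond web): d = 0.287293 in → contributes +1.14791 in⁴
Total I = 3.53275 in⁴.
Radius of gyration: k = √(I/A) = √(3.53275 / 5.43) = 0.806597 in.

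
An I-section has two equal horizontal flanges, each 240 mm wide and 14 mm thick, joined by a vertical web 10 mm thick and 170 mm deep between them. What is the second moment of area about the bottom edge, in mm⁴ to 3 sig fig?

I_base ≈ 1.44 × 10⁸ mm⁴

Break the section into simple shapes (no overlaps), measuring from the bottom-left corner of the bounding box.
Bottom flange: 240 × 14, A = 3 360 mm², y = 7 mm, Ī = 54 880 mm⁴.
Web: 10 × 170, A = 1 700 mm², y = 99 mm, Ī = 4 094 167 mm⁴.
Top flange: 240 × 14, A = 3 360 mm², y = 191 mm, Ī = 54 880 mm⁴.
Transfer each piece to the bottom edge using Ī + A·d² with d = y − 0:
  bottom flange: d = 7 mm → contributes +219 520 mm⁴
  web: d = 99 mm → contributes +20 755 867 mm⁴
  top flange: d = 191 mm → contributes +122 631 040 mm⁴
Total I = 143 606 427 mm⁴.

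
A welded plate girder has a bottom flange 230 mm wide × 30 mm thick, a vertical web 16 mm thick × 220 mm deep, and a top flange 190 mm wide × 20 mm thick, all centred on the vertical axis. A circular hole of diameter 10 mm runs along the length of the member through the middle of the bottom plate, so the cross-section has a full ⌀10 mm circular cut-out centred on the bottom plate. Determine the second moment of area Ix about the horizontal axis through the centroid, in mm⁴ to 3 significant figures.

Split into non-overlapping primitives; take the origin at the lower-left of the bounding box.
Bottom plate: 230 × 30, A = 6 900 mm², y = 15 mm, Ī = 517 500 mm⁴.
Web plate: 16 × 220, A = 3 520 mm², y = 140 mm, Ī = 14 197 333 mm⁴.
Top plate: 190 × 20, A = 3 800 mm², y = 260 mm, Ī = 126 667 mm⁴.
Hole (subtracted): ⌀10, A = 78.54 mm², y = 15 mm, Ī = 490.87 mm⁴.
Centroid: ȳ = ΣA·y / ΣA = 111.95 mm.
Transfer each piece to the horizontal axis through the centroid using Ī + A·d² with d = y − 111.95:
  bottom plate: d = -96.949 mm → contributes +65 371 309 mm⁴
  web plate: d = 28.051 mm → contributes +16 967 082 mm⁴
  top plate: d = 148.05 mm → contributes +83 419 275 mm⁴
  hole: d = -96.949 mm → contributes −738 695 mm⁴
Total I = 165 018 971 mm⁴.

Ix ≈ 1.65 × 10⁸ mm⁴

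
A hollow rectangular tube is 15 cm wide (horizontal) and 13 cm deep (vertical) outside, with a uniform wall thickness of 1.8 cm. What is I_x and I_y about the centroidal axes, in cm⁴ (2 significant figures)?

Break the section into simple shapes (no overlaps), measuring from the bottom-left corner of the bounding box.
Outer rectangle: 15 × 13, A = 195 cm², y = 6.5 cm, Ī = 2 746 cm⁴.
Inner void (subtracted): 11.4 × 9.4, A = 107.2 cm², y = 6.5 cm, Ī = 789.1 cm⁴.
By symmetry the centroid is at mid-height, ȳ = 6.5 cm.
All pieces are centred on the centroidal x-axis, so I = ΣĪ (holes subtracted) = 1 957 cm⁴.
Repeating about the centroidal y-axis gives I_y = 2 496 cm⁴.

I_x ≈ 2000 cm⁴, I_y ≈ 2500 cm⁴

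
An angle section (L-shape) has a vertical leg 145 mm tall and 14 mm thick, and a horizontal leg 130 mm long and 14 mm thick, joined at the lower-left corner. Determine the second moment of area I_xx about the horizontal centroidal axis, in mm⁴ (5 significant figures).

I_xx ≈ 7.4540 × 10⁶ mm⁴

Treat the section as a set of non-overlapping primitives; coordinates are from the bounding-box lower-left.
Vertical leg: 14 × 145, A = 2 030 mm², y = 72.5 mm, Ī = 3 556 729 mm⁴.
Horizontal leg (remainder): 116 × 14, A = 1 624 mm², y = 7 mm, Ī = 26525.33 mm⁴.
Centroid: ȳ = ΣA·y / ΣA = 43.38889 mm.
Transfer each piece to the horizontal centroidal axis using Ī + A·d² with d = y − 43.38889:
  vertical leg: d = 29.11111 mm → contributes +5 277 066 mm⁴
  horizontal leg (remainder): d = -36.38889 mm → contributes +2 176 947 mm⁴
Total I = 7 454 013 mm⁴.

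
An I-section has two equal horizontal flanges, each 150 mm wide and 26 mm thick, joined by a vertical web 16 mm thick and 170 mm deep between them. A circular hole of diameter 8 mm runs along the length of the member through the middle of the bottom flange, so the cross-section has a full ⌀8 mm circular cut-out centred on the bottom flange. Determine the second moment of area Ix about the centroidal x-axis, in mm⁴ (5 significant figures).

Decompose the section into non-overlapping parts with the origin at the bottom-left of its bounding rectangle.
Bottom flange: 150 × 26, A = 3 900 mm², y = 13 mm, Ī = 219 700 mm⁴.
Web: 16 × 170, A = 2 720 mm², y = 111 mm, Ī = 6 550 667 mm⁴.
Top flange: 150 × 26, A = 3 900 mm², y = 209 mm, Ī = 219 700 mm⁴.
Hole (subtracted): ⌀8, A = 50.26548 mm², y = 13 mm, Ī = 201.0619 mm⁴.
Centroid: ȳ = ΣA·y / ΣA = 111.4705 mm.
Transfer each piece to the centroidal x-axis using Ī + A·d² with d = y − 111.4705:
  bottom flange: d = -98.4705 mm → contributes +38 035 814 mm⁴
  web: d = -0.4705007 mm → contributes +6 551 269 mm⁴
  top flange: d = 97.5295 mm → contributes +37 316 513 mm⁴
  hole: d = -98.4705 mm → contributes −487597.3 mm⁴
Total I = 81 415 998 mm⁴.

Ix ≈ 8.1416 × 10⁷ mm⁴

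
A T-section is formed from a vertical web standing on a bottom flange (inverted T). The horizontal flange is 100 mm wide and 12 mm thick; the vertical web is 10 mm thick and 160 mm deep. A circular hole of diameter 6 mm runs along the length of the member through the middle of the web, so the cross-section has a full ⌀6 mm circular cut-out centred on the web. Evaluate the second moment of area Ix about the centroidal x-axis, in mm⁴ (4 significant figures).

Break the section into simple shapes (no overlaps), measuring from the bottom-left corner of the bounding box.
Flange: 100 × 12, A = 1 200 mm², y = 6 mm, Ī = 14 400 mm⁴.
Web: 10 × 160, A = 1 600 mm², y = 92 mm, Ī = 3 413 333 mm⁴.
Hole (subtracted): ⌀6, A = 28.2743 mm², y = 92 mm, Ī = 63.6173 mm⁴.
Centroid: ȳ = ΣA·y / ΣA = 54.7669 mm.
Transfer each piece to the centroidal x-axis using Ī + A·d² with d = y − 54.7669:
  flange: d = -48.7669 mm → contributes +2 868 250 mm⁴
  web: d = 37.2331 mm → contributes +5 631 422 mm⁴
  hole: d = 37.2331 mm → contributes −39260.5 mm⁴
Total I = 8 460 412 mm⁴.

Ix ≈ 8.460 × 10⁶ mm⁴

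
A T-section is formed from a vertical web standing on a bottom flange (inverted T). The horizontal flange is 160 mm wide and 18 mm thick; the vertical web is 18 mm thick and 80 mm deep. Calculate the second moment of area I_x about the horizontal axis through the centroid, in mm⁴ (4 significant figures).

Decompose the section into non-overlapping parts with the origin at the bottom-left of its bounding rectangle.
Flange: 160 × 18, A = 2 880 mm², y = 9 mm, Ī = 77 760 mm⁴.
Web: 18 × 80, A = 1 440 mm², y = 58 mm, Ī = 768 000 mm⁴.
Centroid: ȳ = ΣA·y / ΣA = 25.3333 mm.
Transfer each piece to the horizontal axis through the centroid using Ī + A·d² with d = y − 25.3333:
  flange: d = -16.3333 mm → contributes +846 080 mm⁴
  web: d = 32.6667 mm → contributes +2 304 640 mm⁴
Total I = 3 150 720 mm⁴.

I_x ≈ 3.151 × 10⁶ mm⁴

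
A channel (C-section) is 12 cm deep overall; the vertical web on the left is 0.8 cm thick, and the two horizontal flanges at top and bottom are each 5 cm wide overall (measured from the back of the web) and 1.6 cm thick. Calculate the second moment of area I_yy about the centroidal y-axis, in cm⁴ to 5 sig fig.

Decompose the section into non-overlapping parts with the origin at the bottom-left of its bounding rectangle.
Web: 0.8 × 12, A = 9.6 cm², x = 0.4 cm, Ī = 0.512 cm⁴.
Top flange (beyond web): 4.2 × 1.6, A = 6.72 cm², x = 2.9 cm, Ī = 9.8784 cm⁴.
Bottom flange (beyond web): 4.2 × 1.6, A = 6.72 cm², x = 2.9 cm, Ī = 9.8784 cm⁴.
Centroid: x̄ = ΣA·x / ΣA = 1.858333 cm.
Transfer each piece to the centroidal y-axis using Ī + A·d² with d = x − 1.858333:
  web: d = -1.458333 cm → contributes +20.92867 cm⁴
  top flange (beyond web): d = 1.041667 cm → contributes +17.17007 cm⁴
  bottom flange (beyond web): d = 1.041667 cm → contributes +17.17007 cm⁴
Total I = 55.2688 cm⁴.

I_yy ≈ 55.269 cm⁴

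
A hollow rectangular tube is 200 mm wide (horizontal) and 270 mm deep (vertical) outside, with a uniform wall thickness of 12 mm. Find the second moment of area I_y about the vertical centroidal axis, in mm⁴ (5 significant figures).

Split into non-overlapping primitives; take the origin at the lower-left of the bounding box.
Outer rectangle: 200 × 270, A = 54 000 mm², x = 100 mm, Ī = 180 000 000 mm⁴.
Inner void (subtracted): 176 × 246, A = 43 296 mm², x = 100 mm, Ī = 111 761 408 mm⁴.
By symmetry the centroid is at mid-width, x̄ = 100 mm.
All pieces are centred on the vertical centroidal axis, so I = ΣĪ (holes subtracted) = 68 238 592 mm⁴.

I_y ≈ 6.8239 × 10⁷ mm⁴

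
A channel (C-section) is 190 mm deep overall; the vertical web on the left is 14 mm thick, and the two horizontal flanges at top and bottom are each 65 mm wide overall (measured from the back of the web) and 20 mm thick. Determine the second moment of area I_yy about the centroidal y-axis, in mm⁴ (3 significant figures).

I_yy ≈ 1.71 × 10⁶ mm⁴

Decompose the section into non-overlapping parts with the origin at the bottom-left of its bounding rectangle.
Web: 14 × 190, A = 2 660 mm², x = 7 mm, Ī = 43 447 mm⁴.
Top flange (beyond web): 51 × 20, A = 1 020 mm², x = 39.5 mm, Ī = 221 085 mm⁴.
Bottom flange (beyond web): 51 × 20, A = 1 020 mm², x = 39.5 mm, Ī = 221 085 mm⁴.
Centroid: x̄ = ΣA·x / ΣA = 21.106 mm.
Transfer each piece to the centroidal y-axis using Ī + A·d² with d = x − 21.106:
  web: d = -14.106 mm → contributes +572 760 mm⁴
  top flange (beyond web): d = 18.394 mm → contributes +566 177 mm⁴
  bottom flange (beyond web): d = 18.394 mm → contributes +566 177 mm⁴
Total I = 1 705 113 mm⁴.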